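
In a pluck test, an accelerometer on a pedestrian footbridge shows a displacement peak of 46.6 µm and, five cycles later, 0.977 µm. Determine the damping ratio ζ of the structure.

Logarithmic decrement δ = (1/n)·ln(x₀/x_n) = (1/5)·ln(46.6/0.977) = (1/5)·ln(47.70) = 0.7730.
ζ = δ/√(4π² + δ²) = 0.7730/√(39.48 + 0.597) = 0.7730/6.331 = 0.1221.

0.122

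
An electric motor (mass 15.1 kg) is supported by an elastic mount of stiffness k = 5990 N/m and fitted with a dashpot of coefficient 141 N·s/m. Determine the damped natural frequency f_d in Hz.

3.08 Hz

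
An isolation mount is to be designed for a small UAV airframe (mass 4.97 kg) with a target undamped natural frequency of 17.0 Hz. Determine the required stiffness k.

56700 N/m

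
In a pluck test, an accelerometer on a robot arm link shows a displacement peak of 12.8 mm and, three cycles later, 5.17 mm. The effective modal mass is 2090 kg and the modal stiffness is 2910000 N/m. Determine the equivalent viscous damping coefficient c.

7490 N·s/m

Logarithmic decrement δ = (1/n)·ln(x₀/x_n) = (1/3)·ln(12.8/5.17) = (1/3)·ln(2.476) = 0.3022.
ζ = δ/√(4π² + δ²) = 0.3022/√(39.48 + 0.0913) = 0.3022/6.290 = 0.04804.
c = ζ · 2√(km) = 0.04804 × 2√(2910000 × 2090) = 0.04804 × 156000 = 7493 N·s/m.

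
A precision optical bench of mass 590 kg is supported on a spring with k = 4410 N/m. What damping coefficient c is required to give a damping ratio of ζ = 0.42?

c_c = 2√(k·m) = 2√(4410 × 590) = 3226 N·s/m.
c = ζ·c_c = 0.42 × 3226 = 1355 N·s/m.

1350 N·s/m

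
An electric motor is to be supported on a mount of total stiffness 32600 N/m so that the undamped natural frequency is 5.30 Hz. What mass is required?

ω_n = 2πf_n = 2π × 5.30 = 33.30 rad/s.
m = k/ω_n² = 32600/33.30² = 32600/1109 = 29.40 kg.

29.4 kg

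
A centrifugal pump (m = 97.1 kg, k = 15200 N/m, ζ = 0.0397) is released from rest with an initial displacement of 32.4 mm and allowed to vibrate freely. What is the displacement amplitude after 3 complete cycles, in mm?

15.3 mm

Logarithmic decrement δ = 2πζ/√(1 − ζ²) = 2π × 0.03970/√(1 − 0.00158) = 0.2496.
After n cycles, x_n/x₀ = e^(−nδ), so x_3 = 32.4 × e^(−3 × 0.2496) = 32.4 × 0.4729 = 15.32 mm.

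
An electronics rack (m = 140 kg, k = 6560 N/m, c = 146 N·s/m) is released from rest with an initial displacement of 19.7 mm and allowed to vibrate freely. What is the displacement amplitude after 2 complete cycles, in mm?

7.54 mm

ζ = c/(2√(km)) = 146/(2√(6560 × 140)) = 146/1917 = 0.07617.
Logarithmic decrement δ = 2πζ/√(1 − ζ²) = 2π × 0.07617/√(1 − 0.00580) = 0.4800.
After n cycles, x_n/x₀ = e^(−nδ), so x_2 = 19.7 × e^(−2 × 0.4800) = 19.7 × 0.3829 = 7.543 mm.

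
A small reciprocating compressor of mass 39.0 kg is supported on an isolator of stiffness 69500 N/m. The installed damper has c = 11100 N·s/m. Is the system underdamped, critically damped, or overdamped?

overdamped

c_c = 2√(k·m) = 3293 N·s/m; ζ = c/c_c = 11100/3293 = 3.37.
Since ζ > 1 the system is overdamped.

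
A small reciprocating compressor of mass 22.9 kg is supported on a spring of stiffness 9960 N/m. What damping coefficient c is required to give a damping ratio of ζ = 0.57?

544 N·s/m

c_c = 2√(k·m) = 2√(9960 × 22.9) = 955.2 N·s/m.
c = ζ·c_c = 0.57 × 955.2 = 544.4 N·s/m.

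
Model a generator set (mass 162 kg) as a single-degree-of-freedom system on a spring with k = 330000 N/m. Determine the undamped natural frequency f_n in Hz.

7.18 Hz

ω_n = √(k/m) = √(330000/162) = √2037 = 45.13 rad/s.
f_n = ω_n/(2π) = 45.13/6.283 = 7.183 Hz.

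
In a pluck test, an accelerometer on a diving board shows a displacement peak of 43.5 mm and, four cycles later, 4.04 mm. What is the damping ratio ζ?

Logarithmic decrement δ = (1/n)·ln(x₀/x_n) = (1/4)·ln(43.5/4.04) = (1/4)·ln(10.77) = 0.5941.
ζ = δ/√(4π² + δ²) = 0.5941/√(39.48 + 0.353) = 0.5941/6.311 = 0.09414.

0.0941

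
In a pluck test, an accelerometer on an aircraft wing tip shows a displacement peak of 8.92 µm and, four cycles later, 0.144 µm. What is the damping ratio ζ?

Logarithmic decrement δ = (1/n)·ln(x₀/x_n) = (1/4)·ln(8.92/0.144) = (1/4)·ln(61.94) = 1.032.
ζ = δ/√(4π² + δ²) = 1.032/√(39.48 + 1.06) = 1.032/6.367 = 0.1620.

0.162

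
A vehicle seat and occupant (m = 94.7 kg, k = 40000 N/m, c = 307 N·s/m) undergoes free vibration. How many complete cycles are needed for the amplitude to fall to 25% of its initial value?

3 cycles

ζ = c/(2√(km)) = 307/(2√(40000 × 94.7)) = 307/3893 = 0.07887.
Logarithmic decrement δ = 2πζ/√(1 − ζ²) = 2π × 0.07887/√(1 − 0.00622) = 0.4971.
x_n/x₀ = e^(−nδ) ≤ 0.25; take ln: n ≥ ln(1/0.25)/δ = 1.386/0.4971 = 2.789.
So 3 complete cycles are required.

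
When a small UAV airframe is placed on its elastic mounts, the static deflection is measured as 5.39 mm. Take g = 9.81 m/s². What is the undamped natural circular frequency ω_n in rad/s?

42.7 rad/s

ω_n = √(g/δ_st) = √(9.81/0.00539) = √1820 = 42.66 rad/s.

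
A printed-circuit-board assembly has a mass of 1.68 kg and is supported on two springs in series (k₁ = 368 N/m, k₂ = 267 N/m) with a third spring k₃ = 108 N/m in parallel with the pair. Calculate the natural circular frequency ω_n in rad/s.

12.5 rad/s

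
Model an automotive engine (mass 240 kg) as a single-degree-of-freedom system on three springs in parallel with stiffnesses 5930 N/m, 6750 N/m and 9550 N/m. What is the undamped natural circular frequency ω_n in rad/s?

Parallel springs add: k_eq = 5930 + 6750 + 9550 = 22230 N/m.
ω_n = √(k_eq/m) = √(22230/240) = √92.62 = 9.624 rad/s.

9.62 rad/s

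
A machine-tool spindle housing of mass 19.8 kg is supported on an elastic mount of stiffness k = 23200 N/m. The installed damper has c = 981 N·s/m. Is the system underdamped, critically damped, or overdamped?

c_c = 2√(k·m) = 1356 N·s/m; ζ = c/c_c = 981/1356 = 0.724.
Since ζ < 1 the system is underdamped.

underdamped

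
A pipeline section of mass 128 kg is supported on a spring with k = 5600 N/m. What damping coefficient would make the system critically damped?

c_c = 2√(k·m) = 2√(5600 × 128) = 2 × 846.6 = 1693 N·s/m.

1690 N·s/m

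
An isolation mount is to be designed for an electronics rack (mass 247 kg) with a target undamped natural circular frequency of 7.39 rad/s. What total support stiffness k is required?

k = m·ω_n² = 247 × 7.390² = 247 × 54.61 = 13490 N/m.

13500 N/m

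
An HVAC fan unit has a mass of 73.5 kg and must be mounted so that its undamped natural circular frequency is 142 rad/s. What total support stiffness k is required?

1480000 N/m

k = m·ω_n² = 73.5 × 142.0² = 73.5 × 20160 = 1482000 N/m.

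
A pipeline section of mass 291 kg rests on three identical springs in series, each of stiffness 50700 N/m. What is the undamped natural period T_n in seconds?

0.824 s

Series springs: 1/k_eq = 3/50700, so k_eq = 50700/3 = 16900 N/m.
ω_n = √(k_eq/m) = √(16900/291) = √58.08 = 7.621 rad/s.
T_n = 2π/ω_n = 6.283/7.621 = 0.8245 s.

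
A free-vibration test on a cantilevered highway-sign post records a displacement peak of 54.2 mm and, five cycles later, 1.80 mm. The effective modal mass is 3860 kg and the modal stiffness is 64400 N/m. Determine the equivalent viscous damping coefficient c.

3400 N·s/m

Logarithmic decrement δ = (1/n)·ln(x₀/x_n) = (1/5)·ln(54.2/1.80) = (1/5)·ln(30.11) = 0.6810.
ζ = δ/√(4π² + δ²) = 0.6810/√(39.48 + 0.464) = 0.6810/6.320 = 0.1078.
c = ζ · 2√(km) = 0.1078 × 2√(64400 × 3860) = 0.1078 × 31530 = 3398 N·s/m.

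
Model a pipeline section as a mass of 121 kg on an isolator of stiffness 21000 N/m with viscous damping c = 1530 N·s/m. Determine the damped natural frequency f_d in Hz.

ω_n = √(k/m) = √(21000/121) = 13.17 rad/s.
Critical damping c_c = 2√(k·m) = 2√(21000 × 121) = 3188 N·s/m, so ζ = c/c_c = 1530/3188 = 0.4799.
ω_d = ω_n√(1 − ζ²) = 13.17 × √(1 − 0.230) = 11.56 rad/s.
f_d = ω_d/(2π) = 1.839 Hz.

1.84 Hz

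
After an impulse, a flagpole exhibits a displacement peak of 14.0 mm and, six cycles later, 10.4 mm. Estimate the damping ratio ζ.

Logarithmic decrement δ = (1/n)·ln(x₀/x_n) = (1/6)·ln(14.0/10.4) = (1/6)·ln(1.346) = 0.04954.
ζ = δ/√(4π² + δ²) = 0.04954/√(39.48 + 0.00245) = 0.04954/6.283 = 0.007885.

0.00788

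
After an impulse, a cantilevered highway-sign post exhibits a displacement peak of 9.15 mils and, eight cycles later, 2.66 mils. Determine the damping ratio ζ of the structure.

Logarithmic decrement δ = (1/n)·ln(x₀/x_n) = (1/8)·ln(9.15/2.66) = (1/8)·ln(3.440) = 0.1544.
ζ = δ/√(4π² + δ²) = 0.1544/√(39.48 + 0.0238) = 0.1544/6.285 = 0.02457.

0.0246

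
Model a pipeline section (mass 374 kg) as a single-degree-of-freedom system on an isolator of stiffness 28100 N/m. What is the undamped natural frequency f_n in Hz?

ω_n = √(k/m) = √(28100/374) = √75.13 = 8.668 rad/s.
f_n = ω_n/(2π) = 8.668/6.283 = 1.380 Hz.

1.38 Hz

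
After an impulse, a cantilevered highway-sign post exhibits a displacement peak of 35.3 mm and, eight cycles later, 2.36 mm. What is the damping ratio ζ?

Logarithmic decrement δ = (1/n)·ln(x₀/x_n) = (1/8)·ln(35.3/2.36) = (1/8)·ln(14.96) = 0.3382.
ζ = δ/√(4π² + δ²) = 0.3382/√(39.48 + 0.114) = 0.3382/6.292 = 0.05374.

0.0537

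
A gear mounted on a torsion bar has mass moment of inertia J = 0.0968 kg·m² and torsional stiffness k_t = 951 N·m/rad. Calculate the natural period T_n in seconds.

ω_n = √(k_t/J) = √(951/0.0968) = √9824 = 99.12 rad/s.
T_n = 2π/ω_n = 6.283/99.12 = 0.06339 s.

0.0634 s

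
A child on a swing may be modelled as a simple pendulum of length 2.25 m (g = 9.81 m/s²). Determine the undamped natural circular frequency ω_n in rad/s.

2.09 rad/s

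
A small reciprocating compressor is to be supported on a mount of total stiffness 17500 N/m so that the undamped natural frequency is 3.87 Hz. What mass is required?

29.6 kg

ω_n = 2πf_n = 2π × 3.87 = 24.32 rad/s.
m = k/ω_n² = 17500/24.32² = 17500/591.3 = 29.60 kg.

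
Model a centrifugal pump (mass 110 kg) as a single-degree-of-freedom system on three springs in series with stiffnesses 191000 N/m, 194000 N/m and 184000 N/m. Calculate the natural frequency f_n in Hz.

Series springs: 1/k_eq = 1/191000 + 1/194000 + 1/184000 = 1.583×10^-5, so k_eq = 63190 N/m.
ω_n = √(k_eq/m) = √(63190/110) = √574.5 = 23.97 rad/s.
f_n = ω_n/(2π) = 23.97/6.283 = 3.815 Hz.

3.81 Hz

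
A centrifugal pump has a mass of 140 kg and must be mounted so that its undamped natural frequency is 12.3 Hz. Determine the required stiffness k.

836000 N/m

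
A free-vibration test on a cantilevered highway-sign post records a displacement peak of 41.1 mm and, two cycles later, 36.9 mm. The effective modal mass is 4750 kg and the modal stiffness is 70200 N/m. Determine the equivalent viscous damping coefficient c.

Logarithmic decrement δ = (1/n)·ln(x₀/x_n) = (1/2)·ln(41.1/36.9) = (1/2)·ln(1.114) = 0.05390.
ζ = δ/√(4π² + δ²) = 0.05390/√(39.48 + 0.00291) = 0.05390/6.283 = 0.008578.
c = ζ · 2√(km) = 0.008578 × 2√(70200 × 4750) = 0.008578 × 36520 = 313.3 N·s/m.

313 N·s/m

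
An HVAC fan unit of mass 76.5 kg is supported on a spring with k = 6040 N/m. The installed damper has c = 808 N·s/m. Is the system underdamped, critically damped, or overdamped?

underdamped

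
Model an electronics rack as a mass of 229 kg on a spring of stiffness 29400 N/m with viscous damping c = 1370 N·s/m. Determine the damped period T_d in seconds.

ω_n = √(k/m) = √(29400/229) = 11.33 rad/s.
Critical damping c_c = 2√(k·m) = 2√(29400 × 229) = 5189 N·s/m, so ζ = c/c_c = 1370/5189 = 0.2640.
ω_d = ω_n√(1 − ζ²) = 11.33 × √(1 − 0.0697) = 10.93 rad/s.
T_d = 2π/ω_d = 0.5749 s.

0.575 s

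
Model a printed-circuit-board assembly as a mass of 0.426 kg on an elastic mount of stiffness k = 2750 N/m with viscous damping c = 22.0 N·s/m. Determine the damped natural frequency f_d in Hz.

ω_n = √(k/m) = √(2750/0.426) = 80.35 rad/s.
Critical damping c_c = 2√(k·m) = 2√(2750 × 0.426) = 68.45 N·s/m, so ζ = c/c_c = 22.0/68.45 = 0.3214.
ω_d = ω_n√(1 − ζ²) = 80.35 × √(1 − 0.103) = 76.08 rad/s.
f_d = ω_d/(2π) = 12.11 Hz.

12.1 Hz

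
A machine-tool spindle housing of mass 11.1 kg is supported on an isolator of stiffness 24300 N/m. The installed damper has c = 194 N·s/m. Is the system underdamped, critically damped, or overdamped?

c_c = 2√(k·m) = 1039 N·s/m; ζ = c/c_c = 194/1039 = 0.187.
Since ζ < 1 the system is underdamped.

underdamped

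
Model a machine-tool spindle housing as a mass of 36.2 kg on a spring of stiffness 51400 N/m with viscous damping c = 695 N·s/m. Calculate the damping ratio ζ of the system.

ω_n = √(k/m) = √(51400/36.2) = 37.68 rad/s.
Critical damping c_c = 2√(k·m) = 2√(51400 × 36.2) = 2728 N·s/m, so ζ = c/c_c = 695/2728 = 0.2548.

0.255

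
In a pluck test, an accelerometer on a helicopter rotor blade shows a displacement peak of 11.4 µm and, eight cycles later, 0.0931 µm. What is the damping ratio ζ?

Logarithmic decrement δ = (1/n)·ln(x₀/x_n) = (1/8)·ln(11.4/0.0931) = (1/8)·ln(122.4) = 0.6010.
ζ = δ/√(4π² + δ²) = 0.6010/√(39.48 + 0.361) = 0.6010/6.312 = 0.09521.

0.0952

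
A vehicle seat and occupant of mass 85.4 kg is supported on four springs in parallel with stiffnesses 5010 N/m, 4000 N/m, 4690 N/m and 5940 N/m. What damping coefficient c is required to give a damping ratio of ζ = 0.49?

Parallel springs add: k_eq = 5010 + 4000 + 4690 + 5940 = 19640 N/m.
c_c = 2√(k_eq·m) = 2√(19640 × 85.4) = 2590 N·s/m.
c = ζ·c_c = 0.49 × 2590 = 1269 N·s/m.

1270 N·s/m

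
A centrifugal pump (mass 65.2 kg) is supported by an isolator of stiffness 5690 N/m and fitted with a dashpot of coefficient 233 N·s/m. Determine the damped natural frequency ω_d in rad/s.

9.17 rad/s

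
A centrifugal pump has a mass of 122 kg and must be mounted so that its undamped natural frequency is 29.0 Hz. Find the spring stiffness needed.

4050000 N/m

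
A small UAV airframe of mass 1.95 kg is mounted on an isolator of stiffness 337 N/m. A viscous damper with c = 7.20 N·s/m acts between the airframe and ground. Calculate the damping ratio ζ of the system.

0.140

ω_n = √(k/m) = √(337.0/1.95) = 13.15 rad/s.
Critical damping c_c = 2√(k·m) = 2√(337.0 × 1.95) = 51.27 N·s/m, so ζ = c/c_c = 7.20/51.27 = 0.1404.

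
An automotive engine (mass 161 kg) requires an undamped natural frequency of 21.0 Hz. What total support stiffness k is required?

2800000 N/m

ω_n = 2πf_n = 2π × 21.0 = 131.9 rad/s.
k = m·ω_n² = 161 × 131.9² = 161 × 17410 = 2803000 N/m.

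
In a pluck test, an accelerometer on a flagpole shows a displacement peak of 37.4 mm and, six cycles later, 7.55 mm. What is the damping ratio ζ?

0.0424

Logarithmic decrement δ = (1/n)·ln(x₀/x_n) = (1/6)·ln(37.4/7.55) = (1/6)·ln(4.954) = 0.2667.
ζ = δ/√(4π² + δ²) = 0.2667/√(39.48 + 0.0711) = 0.2667/6.289 = 0.04241.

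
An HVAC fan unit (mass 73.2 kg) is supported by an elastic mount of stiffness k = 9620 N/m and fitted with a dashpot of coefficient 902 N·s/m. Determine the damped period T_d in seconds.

0.650 s

ω_n = √(k/m) = √(9620/73.2) = 11.46 rad/s.
Critical damping c_c = 2√(k·m) = 2√(9620 × 73.2) = 1678 N·s/m, so ζ = c/c_c = 902/1678 = 0.5374.
ω_d = ω_n√(1 − ζ²) = 11.46 × √(1 − 0.289) = 9.667 rad/s.
T_d = 2π/ω_d = 0.6499 s.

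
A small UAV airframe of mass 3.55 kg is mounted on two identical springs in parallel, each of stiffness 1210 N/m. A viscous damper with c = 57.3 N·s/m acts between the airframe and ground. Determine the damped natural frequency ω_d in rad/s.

24.8 rad/s

Parallel springs add: k_eq = 2 × 1210 = 2420 N/m.
ω_n = √(k_eq/m) = √(2420/3.55) = 26.11 rad/s.
Critical damping c_c = 2√(k_eq·m) = 2√(2420 × 3.55) = 185.4 N·s/m, so ζ = c/c_c = 57.3/185.4 = 0.3091.
ω_d = ω_n√(1 − ζ²) = 26.11 × √(1 − 0.0955) = 24.83 rad/s.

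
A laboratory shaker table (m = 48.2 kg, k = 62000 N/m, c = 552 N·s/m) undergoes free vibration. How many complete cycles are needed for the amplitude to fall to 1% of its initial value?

ζ = c/(2√(km)) = 552/(2√(62000 × 48.2)) = 552/3457 = 0.1597.
Logarithmic decrement δ = 2πζ/√(1 − ζ²) = 2π × 0.1597/√(1 − 0.0255) = 1.016.
x_n/x₀ = e^(−nδ) ≤ 0.01; take ln: n ≥ ln(1/0.01)/δ = 4.605/1.016 = 4.532.
So 5 complete cycles are required.

5 cycles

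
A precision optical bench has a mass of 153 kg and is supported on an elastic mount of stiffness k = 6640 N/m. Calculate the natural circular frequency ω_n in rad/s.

ω_n = √(k/m) = √(6640/153) = √43.40 = 6.588 rad/s.

6.59 rad/s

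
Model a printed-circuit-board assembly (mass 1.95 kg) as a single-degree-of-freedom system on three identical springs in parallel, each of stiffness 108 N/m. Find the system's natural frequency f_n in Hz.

2.05 Hz

Parallel springs add: k_eq = 3 × 108 = 324.0 N/m.
ω_n = √(k_eq/m) = √(324.0/1.95) = √166.2 = 12.89 rad/s.
f_n = ω_n/(2π) = 12.89/6.283 = 2.052 Hz.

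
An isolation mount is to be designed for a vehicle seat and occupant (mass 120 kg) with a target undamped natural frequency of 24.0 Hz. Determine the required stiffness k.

2730000 N/m

ω_n = 2πf_n = 2π × 24.0 = 150.8 rad/s.
k = m·ω_n² = 120 × 150.8² = 120 × 22740 = 2729000 N/m.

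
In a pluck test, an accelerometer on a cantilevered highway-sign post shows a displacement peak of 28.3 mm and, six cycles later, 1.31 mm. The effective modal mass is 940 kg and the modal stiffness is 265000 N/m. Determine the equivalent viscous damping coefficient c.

2560 N·s/m

Logarithmic decrement δ = (1/n)·ln(x₀/x_n) = (1/6)·ln(28.3/1.31) = (1/6)·ln(21.60) = 0.5121.
ζ = δ/√(4π² + δ²) = 0.5121/√(39.48 + 0.262) = 0.5121/6.304 = 0.08124.
c = ζ · 2√(km) = 0.08124 × 2√(265000 × 940) = 0.08124 × 31570 = 2564 N·s/m.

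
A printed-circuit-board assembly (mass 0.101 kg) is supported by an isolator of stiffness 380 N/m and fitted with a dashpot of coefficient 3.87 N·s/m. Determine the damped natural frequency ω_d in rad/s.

ω_n = √(k/m) = √(380.0/0.101) = 61.34 rad/s.
Critical damping c_c = 2√(k·m) = 2√(380.0 × 0.101) = 12.39 N·s/m, so ζ = c/c_c = 3.87/12.39 = 0.3123.
ω_d = ω_n√(1 − ζ²) = 61.34 × √(1 − 0.0976) = 58.27 rad/s.

58.3 rad/s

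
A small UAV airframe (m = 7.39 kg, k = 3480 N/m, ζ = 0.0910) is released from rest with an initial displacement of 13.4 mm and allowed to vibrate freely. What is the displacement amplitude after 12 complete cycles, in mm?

0.0136 mm

Logarithmic decrement δ = 2πζ/√(1 − ζ²) = 2π × 0.09100/√(1 − 0.00828) = 0.5742.
After n cycles, x_n/x₀ = e^(−nδ), so x_12 = 13.4 × e^(−12 × 0.5742) = 13.4 × 0.001018 = 0.01364 mm.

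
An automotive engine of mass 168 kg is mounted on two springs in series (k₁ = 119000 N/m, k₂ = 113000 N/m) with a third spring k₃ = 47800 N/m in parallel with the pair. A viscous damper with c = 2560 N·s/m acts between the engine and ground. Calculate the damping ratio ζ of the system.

Series pair: k_s = k₁k₂/(k₁+k₂) = (119000)(113000)/(119000 + 113000) = 57960 N/m. In parallel with k₃: k_eq = 57960 + 47800 = 105800 N/m.
ω_n = √(k_eq/m) = √(105800/168) = 25.09 rad/s.
Critical damping c_c = 2√(k_eq·m) = 2√(105800 × 168) = 8430 N·s/m, so ζ = c/c_c = 2560/8430 = 0.3037.

0.304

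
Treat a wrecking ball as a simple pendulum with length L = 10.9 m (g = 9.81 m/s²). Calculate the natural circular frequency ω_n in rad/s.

For a simple pendulum ω_n = √(g/L) = √(9.81/10.9) = √0.9000 = 0.9487 rad/s.

0.949 rad/s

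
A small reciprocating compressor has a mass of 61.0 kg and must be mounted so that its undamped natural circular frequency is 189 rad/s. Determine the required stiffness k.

2180000 N/m

k = m·ω_n² = 61.0 × 189.0² = 61.0 × 35720 = 2179000 N/m.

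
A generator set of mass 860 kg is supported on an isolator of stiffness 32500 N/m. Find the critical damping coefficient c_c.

10600 N·s/m

c_c = 2√(k·m) = 2√(32500 × 860) = 2 × 5287 = 10570 N·s/m.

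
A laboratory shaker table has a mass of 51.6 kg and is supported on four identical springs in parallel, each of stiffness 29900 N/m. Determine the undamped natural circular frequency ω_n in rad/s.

Parallel springs add: k_eq = 4 × 29900 = 119600 N/m.
ω_n = √(k_eq/m) = √(119600/51.6) = √2318 = 48.14 rad/s.

48.1 rad/s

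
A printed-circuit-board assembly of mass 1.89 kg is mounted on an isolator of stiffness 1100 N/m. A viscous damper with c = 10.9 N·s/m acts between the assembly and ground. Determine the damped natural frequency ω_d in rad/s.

ω_n = √(k/m) = √(1100/1.89) = 24.12 rad/s.
Critical damping c_c = 2√(k·m) = 2√(1100 × 1.89) = 91.19 N·s/m, so ζ = c/c_c = 10.9/91.19 = 0.1195.
ω_d = ω_n√(1 − ζ²) = 24.12 × √(1 − 0.0143) = 23.95 rad/s.

24.0 rad/s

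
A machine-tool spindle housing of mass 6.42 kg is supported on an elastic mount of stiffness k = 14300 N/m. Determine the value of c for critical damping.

c_c = 2√(k·m) = 2√(14300 × 6.42) = 2 × 303.0 = 606.0 N·s/m.

606 N·s/m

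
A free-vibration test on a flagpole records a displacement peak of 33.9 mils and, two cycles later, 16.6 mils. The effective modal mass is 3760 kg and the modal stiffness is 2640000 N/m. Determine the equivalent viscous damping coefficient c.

11300 N·s/m

Logarithmic decrement δ = (1/n)·ln(x₀/x_n) = (1/2)·ln(33.9/16.6) = (1/2)·ln(2.042) = 0.3570.
ζ = δ/√(4π² + δ²) = 0.3570/√(39.48 + 0.127) = 0.3570/6.293 = 0.05673.
c = ζ · 2√(km) = 0.05673 × 2√(2640000 × 3760) = 0.05673 × 199300 = 11300 N·s/m.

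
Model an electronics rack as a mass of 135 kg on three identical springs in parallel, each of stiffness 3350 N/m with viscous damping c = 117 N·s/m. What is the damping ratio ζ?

0.0502

Parallel springs add: k_eq = 3 × 3350 = 10050 N/m.
ω_n = √(k_eq/m) = √(10050/135) = 8.628 rad/s.
Critical damping c_c = 2√(k_eq·m) = 2√(10050 × 135) = 2330 N·s/m, so ζ = c/c_c = 117/2330 = 0.05022.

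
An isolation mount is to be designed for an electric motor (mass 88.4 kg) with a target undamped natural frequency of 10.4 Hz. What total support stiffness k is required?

ω_n = 2πf_n = 2π × 10.4 = 65.35 rad/s.
k = m·ω_n² = 88.4 × 65.35² = 88.4 × 4270 = 377500 N/m.

377000 N/m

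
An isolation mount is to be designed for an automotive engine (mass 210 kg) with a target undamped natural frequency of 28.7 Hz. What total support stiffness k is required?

ω_n = 2πf_n = 2π × 28.7 = 180.3 rad/s.
k = m·ω_n² = 210 × 180.3² = 210 × 32520 = 6829000 N/m.

6830000 N/m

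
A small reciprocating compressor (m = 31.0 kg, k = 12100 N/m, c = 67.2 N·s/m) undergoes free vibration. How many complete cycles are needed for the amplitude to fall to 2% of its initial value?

12 cycles

ζ = c/(2√(km)) = 67.2/(2√(12100 × 31.0)) = 67.2/1225 = 0.05486.
Logarithmic decrement δ = 2πζ/√(1 − ζ²) = 2π × 0.05486/√(1 − 0.00301) = 0.3452.
x_n/x₀ = e^(−nδ) ≤ 0.02; take ln: n ≥ ln(1/0.02)/δ = 3.912/0.3452 = 11.33.
So 12 complete cycles are required.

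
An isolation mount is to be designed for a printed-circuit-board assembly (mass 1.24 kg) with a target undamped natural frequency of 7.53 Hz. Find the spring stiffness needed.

2780 N/m

ω_n = 2πf_n = 2π × 7.53 = 47.31 rad/s.
k = m·ω_n² = 1.24 × 47.31² = 1.24 × 2238 = 2776 N/m.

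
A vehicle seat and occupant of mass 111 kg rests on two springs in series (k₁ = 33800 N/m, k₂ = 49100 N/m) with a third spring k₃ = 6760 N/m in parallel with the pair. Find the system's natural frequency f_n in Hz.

Series pair: k_s = k₁k₂/(k₁+k₂) = (33800)(49100)/(33800 + 49100) = 20020 N/m. In parallel with k₃: k_eq = 20020 + 6760 = 26780 N/m.
ω_n = √(k_eq/m) = √(26780/111) = √241.3 = 15.53 rad/s.
f_n = ω_n/(2π) = 15.53/6.283 = 2.472 Hz.

2.47 Hz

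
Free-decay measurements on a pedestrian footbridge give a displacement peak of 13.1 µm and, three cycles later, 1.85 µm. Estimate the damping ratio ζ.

Logarithmic decrement δ = (1/n)·ln(x₀/x_n) = (1/3)·ln(13.1/1.85) = (1/3)·ln(7.081) = 0.6525.
ζ = δ/√(4π² + δ²) = 0.6525/√(39.48 + 0.426) = 0.6525/6.317 = 0.1033.

0.103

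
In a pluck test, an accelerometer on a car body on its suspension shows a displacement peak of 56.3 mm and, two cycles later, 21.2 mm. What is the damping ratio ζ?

0.0775

Logarithmic decrement δ = (1/n)·ln(x₀/x_n) = (1/2)·ln(56.3/21.2) = (1/2)·ln(2.656) = 0.4883.
ζ = δ/√(4π² + δ²) = 0.4883/√(39.48 + 0.238) = 0.4883/6.302 = 0.07749.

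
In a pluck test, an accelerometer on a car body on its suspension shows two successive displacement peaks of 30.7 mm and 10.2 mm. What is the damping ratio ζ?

Logarithmic decrement δ = (1/n)·ln(x₀/x_n) = (1/1)·ln(30.7/10.2) = (1/1)·ln(3.010) = 1.102.
ζ = δ/√(4π² + δ²) = 1.102/√(39.48 + 1.21) = 1.102/6.379 = 0.1727.

0.173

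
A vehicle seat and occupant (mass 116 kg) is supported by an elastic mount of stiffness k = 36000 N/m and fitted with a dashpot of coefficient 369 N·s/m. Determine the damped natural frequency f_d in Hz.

ω_n = √(k/m) = √(36000/116) = 17.62 rad/s.
Critical damping c_c = 2√(k·m) = 2√(36000 × 116) = 4087 N·s/m, so ζ = c/c_c = 369/4087 = 0.09029.
ω_d = ω_n√(1 − ζ²) = 17.62 × √(1 − 0.00815) = 17.54 rad/s.
f_d = ω_d/(2π) = 2.792 Hz.

2.79 Hz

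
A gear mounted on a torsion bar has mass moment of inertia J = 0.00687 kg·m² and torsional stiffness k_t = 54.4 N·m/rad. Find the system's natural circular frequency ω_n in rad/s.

ω_n = √(k_t/J) = √(54.4/0.00687) = √7918 = 88.99 rad/s.

89.0 rad/s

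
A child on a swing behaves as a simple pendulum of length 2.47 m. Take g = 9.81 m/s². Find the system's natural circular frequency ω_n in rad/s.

1.99 rad/s

For a simple pendulum ω_n = √(g/L) = √(9.81/2.47) = √3.972 = 1.993 rad/s.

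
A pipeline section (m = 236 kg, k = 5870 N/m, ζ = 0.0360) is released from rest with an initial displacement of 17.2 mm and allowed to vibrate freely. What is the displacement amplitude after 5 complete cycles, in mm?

Logarithmic decrement δ = 2πζ/√(1 − ζ²) = 2π × 0.03600/√(1 − 0.00130) = 0.2263.
After n cycles, x_n/x₀ = e^(−nδ), so x_5 = 17.2 × e^(−5 × 0.2263) = 17.2 × 0.3225 = 5.547 mm.

5.55 mm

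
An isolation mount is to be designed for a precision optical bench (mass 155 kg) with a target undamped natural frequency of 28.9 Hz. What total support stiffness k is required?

5110000 N/m

ω_n = 2πf_n = 2π × 28.9 = 181.6 rad/s.
k = m·ω_n² = 155 × 181.6² = 155 × 32970 = 5111000 N/m.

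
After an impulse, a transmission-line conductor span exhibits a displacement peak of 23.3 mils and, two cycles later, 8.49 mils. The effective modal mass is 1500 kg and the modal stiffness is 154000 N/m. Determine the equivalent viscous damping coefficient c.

2430 N·s/m

Logarithmic decrement δ = (1/n)·ln(x₀/x_n) = (1/2)·ln(23.3/8.49) = (1/2)·ln(2.744) = 0.5048.
ζ = δ/√(4π² + δ²) = 0.5048/√(39.48 + 0.255) = 0.5048/6.303 = 0.08008.
c = ζ · 2√(km) = 0.08008 × 2√(154000 × 1500) = 0.08008 × 30400 = 2434 N·s/m.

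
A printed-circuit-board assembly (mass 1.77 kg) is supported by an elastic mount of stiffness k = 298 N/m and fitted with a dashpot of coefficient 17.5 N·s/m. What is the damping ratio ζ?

0.381

ω_n = √(k/m) = √(298.0/1.77) = 12.98 rad/s.
Critical damping c_c = 2√(k·m) = 2√(298.0 × 1.77) = 45.93 N·s/m, so ζ = c/c_c = 17.5/45.93 = 0.3810.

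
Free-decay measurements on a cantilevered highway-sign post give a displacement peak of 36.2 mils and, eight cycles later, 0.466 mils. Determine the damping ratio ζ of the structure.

Logarithmic decrement δ = (1/n)·ln(x₀/x_n) = (1/8)·ln(36.2/0.466) = (1/8)·ln(77.68) = 0.5441.
ζ = δ/√(4π² + δ²) = 0.5441/√(39.48 + 0.296) = 0.5441/6.307 = 0.08627.

0.0863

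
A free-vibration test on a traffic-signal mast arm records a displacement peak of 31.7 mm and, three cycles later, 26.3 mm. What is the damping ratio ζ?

0.00991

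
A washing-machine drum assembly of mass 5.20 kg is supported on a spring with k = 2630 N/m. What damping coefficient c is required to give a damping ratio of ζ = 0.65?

c_c = 2√(k·m) = 2√(2630 × 5.20) = 233.9 N·s/m.
c = ζ·c_c = 0.65 × 233.9 = 152.0 N·s/m.

152 N·s/m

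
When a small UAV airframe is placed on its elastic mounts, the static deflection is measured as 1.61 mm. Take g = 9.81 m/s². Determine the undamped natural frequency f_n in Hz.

ω_n = √(g/δ_st) = √(9.81/0.00161) = √6093 = 78.06 rad/s.
f_n = ω_n/(2π) = 78.06/6.283 = 12.42 Hz.

12.4 Hz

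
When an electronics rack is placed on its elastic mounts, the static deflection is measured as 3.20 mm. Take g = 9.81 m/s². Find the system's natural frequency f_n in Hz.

8.81 Hz

ω_n = √(g/δ_st) = √(9.81/0.00320) = √3066 = 55.37 rad/s.
f_n = ω_n/(2π) = 55.37/6.283 = 8.812 Hz.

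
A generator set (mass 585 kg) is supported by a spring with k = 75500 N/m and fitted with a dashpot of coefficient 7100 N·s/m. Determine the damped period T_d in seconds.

0.654 s

ω_n = √(k/m) = √(75500/585) = 11.36 rad/s.
Critical damping c_c = 2√(k·m) = 2√(75500 × 585) = 13290 N·s/m, so ζ = c/c_c = 7100/13290 = 0.5342.
ω_d = ω_n√(1 − ζ²) = 11.36 × √(1 − 0.285) = 9.604 rad/s.
T_d = 2π/ω_d = 0.6542 s.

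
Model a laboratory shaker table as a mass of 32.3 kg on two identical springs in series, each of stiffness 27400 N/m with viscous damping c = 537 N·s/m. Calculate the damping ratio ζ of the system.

Series springs: 1/k_eq = 2/27400, so k_eq = 27400/2 = 13700 N/m.
ω_n = √(k_eq/m) = √(13700/32.3) = 20.59 rad/s.
Critical damping c_c = 2√(k_eq·m) = 2√(13700 × 32.3) = 1330 N·s/m, so ζ = c/c_c = 537/1330 = 0.4036.

0.404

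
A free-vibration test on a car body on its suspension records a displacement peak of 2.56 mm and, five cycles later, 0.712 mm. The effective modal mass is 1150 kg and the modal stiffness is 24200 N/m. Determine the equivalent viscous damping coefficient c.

429 N·s/m

Logarithmic decrement δ = (1/n)·ln(x₀/x_n) = (1/5)·ln(2.56/0.712) = (1/5)·ln(3.596) = 0.2559.
ζ = δ/√(4π² + δ²) = 0.2559/√(39.48 + 0.0655) = 0.2559/6.288 = 0.04070.
c = ζ · 2√(km) = 0.04070 × 2√(24200 × 1150) = 0.04070 × 10550 = 429.4 N·s/m.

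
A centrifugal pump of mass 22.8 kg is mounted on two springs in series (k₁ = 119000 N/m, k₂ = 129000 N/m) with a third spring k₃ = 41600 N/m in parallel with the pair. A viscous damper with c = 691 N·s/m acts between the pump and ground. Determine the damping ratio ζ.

0.225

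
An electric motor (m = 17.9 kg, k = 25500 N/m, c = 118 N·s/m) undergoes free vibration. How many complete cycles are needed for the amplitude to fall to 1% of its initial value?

9 cycles

ζ = c/(2√(km)) = 118/(2√(25500 × 17.9)) = 118/1351 = 0.08733.
Logarithmic decrement δ = 2πζ/√(1 − ζ²) = 2π × 0.08733/√(1 − 0.00763) = 0.5508.
x_n/x₀ = e^(−nδ) ≤ 0.01; take ln: n ≥ ln(1/0.01)/δ = 4.605/0.5508 = 8.361.
So 9 complete cycles are required.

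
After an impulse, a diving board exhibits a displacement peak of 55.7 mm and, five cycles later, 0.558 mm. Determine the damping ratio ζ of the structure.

Logarithmic decrement δ = (1/n)·ln(x₀/x_n) = (1/5)·ln(55.7/0.558) = (1/5)·ln(99.82) = 0.9207.
ζ = δ/√(4π² + δ²) = 0.9207/√(39.48 + 0.848) = 0.9207/6.350 = 0.1450.

0.145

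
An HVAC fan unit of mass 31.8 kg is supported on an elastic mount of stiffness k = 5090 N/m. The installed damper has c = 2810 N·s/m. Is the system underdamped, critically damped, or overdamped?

c_c = 2√(k·m) = 804.6 N·s/m; ζ = c/c_c = 2810/804.6 = 3.49.
Since ζ > 1 the system is overdamped.

overdamped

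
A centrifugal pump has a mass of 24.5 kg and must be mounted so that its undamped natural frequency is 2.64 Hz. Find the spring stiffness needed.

6740 N/m

ω_n = 2πf_n = 2π × 2.64 = 16.59 rad/s.
k = m·ω_n² = 24.5 × 16.59² = 24.5 × 275.1 = 6741 N/m.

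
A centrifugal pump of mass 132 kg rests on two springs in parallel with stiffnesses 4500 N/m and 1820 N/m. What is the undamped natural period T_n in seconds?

Parallel springs add: k_eq = 4500 + 1820 = 6320 N/m.
ω_n = √(k_eq/m) = √(6320/132) = √47.88 = 6.919 rad/s.
T_n = 2π/ω_n = 6.283/6.919 = 0.9080 s.

0.908 s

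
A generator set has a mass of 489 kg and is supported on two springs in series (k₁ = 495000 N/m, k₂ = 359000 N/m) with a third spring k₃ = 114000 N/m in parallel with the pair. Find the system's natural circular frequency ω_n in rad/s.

25.7 rad/s

Series pair: k_s = k₁k₂/(k₁+k₂) = (495000)(359000)/(495000 + 359000) = 208100 N/m. In parallel with k₃: k_eq = 208100 + 114000 = 322100 N/m.
ω_n = √(k_eq/m) = √(322100/489) = √658.7 = 25.66 rad/s.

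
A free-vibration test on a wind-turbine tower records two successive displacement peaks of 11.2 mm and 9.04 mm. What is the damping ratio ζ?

Logarithmic decrement δ = (1/n)·ln(x₀/x_n) = (1/1)·ln(11.2/9.04) = (1/1)·ln(1.239) = 0.2143.
ζ = δ/√(4π² + δ²) = 0.2143/√(39.48 + 0.0459) = 0.2143/6.287 = 0.03408.

0.0341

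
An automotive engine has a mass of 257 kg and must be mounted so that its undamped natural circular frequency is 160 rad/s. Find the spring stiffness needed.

k = m·ω_n² = 257 × 160.0² = 257 × 25600 = 6579000 N/m.

6580000 N/m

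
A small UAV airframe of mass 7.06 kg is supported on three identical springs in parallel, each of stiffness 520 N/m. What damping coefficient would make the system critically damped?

210 N·s/m

Parallel springs add: k_eq = 3 × 520 = 1560 N/m.
c_c = 2√(k_eq·m) = 2√(1560 × 7.06) = 2 × 104.9 = 209.9 N·s/m.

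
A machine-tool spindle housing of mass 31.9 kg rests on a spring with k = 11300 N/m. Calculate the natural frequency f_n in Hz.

ω_n = √(k/m) = √(11300/31.9) = √354.2 = 18.82 rad/s.
f_n = ω_n/(2π) = 18.82/6.283 = 2.995 Hz.

3.00 Hz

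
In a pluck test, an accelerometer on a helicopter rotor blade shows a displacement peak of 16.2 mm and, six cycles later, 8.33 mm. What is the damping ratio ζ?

0.0176

Logarithmic decrement δ = (1/n)·ln(x₀/x_n) = (1/6)·ln(16.2/8.33) = (1/6)·ln(1.945) = 0.1109.
ζ = δ/√(4π² + δ²) = 0.1109/√(39.48 + 0.0123) = 0.1109/6.284 = 0.01764.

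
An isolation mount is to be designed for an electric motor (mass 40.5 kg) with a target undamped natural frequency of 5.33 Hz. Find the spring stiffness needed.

ω_n = 2πf_n = 2π × 5.33 = 33.49 rad/s.
k = m·ω_n² = 40.5 × 33.49² = 40.5 × 1122 = 45420 N/m.

45400 N/m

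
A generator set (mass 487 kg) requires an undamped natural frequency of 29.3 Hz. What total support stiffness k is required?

ω_n = 2πf_n = 2π × 29.3 = 184.1 rad/s.
k = m·ω_n² = 487 × 184.1² = 487 × 33890 = 16510000 N/m.

16500000 N/m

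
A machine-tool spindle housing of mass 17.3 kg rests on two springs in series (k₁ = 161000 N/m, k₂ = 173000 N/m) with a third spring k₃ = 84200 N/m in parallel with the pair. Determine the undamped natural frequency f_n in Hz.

15.7 Hz

Series pair: k_s = k₁k₂/(k₁+k₂) = (161000)(173000)/(161000 + 173000) = 83390 N/m. In parallel with k₃: k_eq = 83390 + 84200 = 167600 N/m.
ω_n = √(k_eq/m) = √(167600/17.3) = √9687 = 98.42 rad/s.
f_n = ω_n/(2π) = 98.42/6.283 = 15.66 Hz.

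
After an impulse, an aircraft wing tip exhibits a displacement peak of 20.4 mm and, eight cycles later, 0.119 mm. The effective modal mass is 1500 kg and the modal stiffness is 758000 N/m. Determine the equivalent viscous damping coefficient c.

Logarithmic decrement δ = (1/n)·ln(x₀/x_n) = (1/8)·ln(20.4/0.119) = (1/8)·ln(171.4) = 0.6430.
ζ = δ/√(4π² + δ²) = 0.6430/√(39.48 + 0.413) = 0.6430/6.316 = 0.1018.
c = ζ · 2√(km) = 0.1018 × 2√(758000 × 1500) = 0.1018 × 67440 = 6866 N·s/m.

6870 N·s/m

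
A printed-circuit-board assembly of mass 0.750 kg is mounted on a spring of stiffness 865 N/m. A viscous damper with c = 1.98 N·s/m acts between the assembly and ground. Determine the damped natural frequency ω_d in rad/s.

ω_n = √(k/m) = √(865.0/0.750) = 33.96 rad/s.
Critical damping c_c = 2√(k·m) = 2√(865.0 × 0.750) = 50.94 N·s/m, so ζ = c/c_c = 1.98/50.94 = 0.03887.
ω_d = ω_n√(1 − ζ²) = 33.96 × √(1 − 0.00151) = 33.94 rad/s.

33.9 rad/s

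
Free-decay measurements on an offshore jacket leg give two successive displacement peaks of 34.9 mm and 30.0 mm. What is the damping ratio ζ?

Logarithmic decrement δ = (1/n)·ln(x₀/x_n) = (1/1)·ln(34.9/30.0) = (1/1)·ln(1.163) = 0.1513.
ζ = δ/√(4π² + δ²) = 0.1513/√(39.48 + 0.0229) = 0.1513/6.285 = 0.02407.

0.0241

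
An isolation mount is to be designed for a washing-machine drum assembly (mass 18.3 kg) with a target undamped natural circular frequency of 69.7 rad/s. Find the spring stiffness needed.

88900 N/m

k = m·ω_n² = 18.3 × 69.70² = 18.3 × 4858 = 88900 N/m.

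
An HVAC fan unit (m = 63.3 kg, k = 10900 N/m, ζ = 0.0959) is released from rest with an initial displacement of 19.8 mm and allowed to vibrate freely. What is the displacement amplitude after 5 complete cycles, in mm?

0.960 mm

Logarithmic decrement δ = 2πζ/√(1 − ζ²) = 2π × 0.09590/√(1 − 0.00920) = 0.6053.
After n cycles, x_n/x₀ = e^(−nδ), so x_5 = 19.8 × e^(−5 × 0.6053) = 19.8 × 0.04847 = 0.9598 mm.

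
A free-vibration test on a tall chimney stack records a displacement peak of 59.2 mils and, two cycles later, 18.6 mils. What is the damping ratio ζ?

Logarithmic decrement δ = (1/n)·ln(x₀/x_n) = (1/2)·ln(59.2/18.6) = (1/2)·ln(3.183) = 0.5789.
ζ = δ/√(4π² + δ²) = 0.5789/√(39.48 + 0.335) = 0.5789/6.310 = 0.09174.

0.0917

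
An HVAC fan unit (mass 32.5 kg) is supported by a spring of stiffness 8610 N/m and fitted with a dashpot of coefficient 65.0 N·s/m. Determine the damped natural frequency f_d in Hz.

2.59 Hz

ω_n = √(k/m) = √(8610/32.5) = 16.28 rad/s.
Critical damping c_c = 2√(k·m) = 2√(8610 × 32.5) = 1058 N·s/m, so ζ = c/c_c = 65.0/1058 = 0.06144.
ω_d = ω_n√(1 − ζ²) = 16.28 × √(1 − 0.00377) = 16.25 rad/s.
f_d = ω_d/(2π) = 2.586 Hz.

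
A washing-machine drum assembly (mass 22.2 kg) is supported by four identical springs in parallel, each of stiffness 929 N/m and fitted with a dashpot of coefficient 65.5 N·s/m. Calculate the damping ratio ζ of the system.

Parallel springs add: k_eq = 4 × 929 = 3716 N/m.
ω_n = √(k_eq/m) = √(3716/22.2) = 12.94 rad/s.
Critical damping c_c = 2√(k_eq·m) = 2√(3716 × 22.2) = 574.4 N·s/m, so ζ = c/c_c = 65.5/574.4 = 0.1140.

0.114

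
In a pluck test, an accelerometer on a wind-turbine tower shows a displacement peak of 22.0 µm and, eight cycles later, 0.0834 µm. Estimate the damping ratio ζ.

0.110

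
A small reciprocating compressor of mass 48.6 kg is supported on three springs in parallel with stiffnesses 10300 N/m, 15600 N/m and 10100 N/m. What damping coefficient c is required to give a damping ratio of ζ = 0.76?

Parallel springs add: k_eq = 10300 + 15600 + 10100 = 36000 N/m.
c_c = 2√(k_eq·m) = 2√(36000 × 48.6) = 2645 N·s/m.
c = ζ·c_c = 0.76 × 2645 = 2011 N·s/m.

2010 N·s/m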